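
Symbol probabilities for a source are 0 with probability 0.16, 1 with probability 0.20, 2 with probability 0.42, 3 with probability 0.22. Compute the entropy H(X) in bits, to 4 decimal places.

H = −Σ pᵢ log₂ pᵢ.
−0.16·log₂(0.16) = 0.4230
−0.20·log₂(0.20) = 0.4644
−0.42·log₂(0.42) = 0.5256
−0.22·log₂(0.22) = 0.4806
Sum ≈ 1.8936 → 1.8936 bits.

1.8936 bits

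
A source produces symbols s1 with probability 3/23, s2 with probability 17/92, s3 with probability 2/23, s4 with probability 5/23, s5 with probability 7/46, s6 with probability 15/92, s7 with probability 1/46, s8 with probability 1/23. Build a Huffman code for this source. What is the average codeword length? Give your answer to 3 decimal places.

2.815 bits/symbol

Repeatedly combine the two least-probable nodes; the expected code length is the sum of the merged weights.
merge 1/46 + 1/23 → 3/46
merge 3/46 + 2/23 → 7/46
merge 3/23 + 7/46 → 13/46
merge 7/46 + 15/92 → 29/92
merge 17/92 + 5/23 → 37/92
merge 13/46 + 29/92 → 55/92
merge 37/92 + 55/92 → 1
L = 3/46 + 7/46 + 13/46 + 29/92 + 37/92 + 55/92 + 1 = 259/92 ≈ 2.815 bits/symbol.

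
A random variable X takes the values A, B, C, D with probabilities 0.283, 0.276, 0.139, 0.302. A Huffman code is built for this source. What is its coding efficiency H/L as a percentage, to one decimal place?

Entropy H = −Σ p log₂ p ≈ 1.9454 bits.
Huffman merges: 139/1000+69/250→83/200; 283/1000+151/500→117/200; 83/200+117/200→1. L = 2 ≈ 2.0000.
Efficiency = H/L = 1.9454/2.0000 = 97.3%.

97.3%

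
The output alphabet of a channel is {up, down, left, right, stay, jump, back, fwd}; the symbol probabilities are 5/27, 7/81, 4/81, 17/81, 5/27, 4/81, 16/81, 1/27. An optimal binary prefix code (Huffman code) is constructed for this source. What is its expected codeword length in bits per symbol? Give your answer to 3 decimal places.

2.815 bits/symbol

Repeatedly combine the two least-probable nodes; the expected code length is the sum of the merged weights.
merge 1/27 + 4/81 → 7/81
merge 4/81 + 7/81 → 11/81
merge 7/81 + 11/81 → 2/9
merge 5/27 + 5/27 → 10/27
merge 16/81 + 17/81 → 11/27
merge 2/9 + 10/27 → 16/27
merge 11/27 + 16/27 → 1
L = 7/81 + 11/81 + 2/9 + 10/27 + 11/27 + 16/27 + 1 = 76/27 ≈ 2.815 bits/symbol.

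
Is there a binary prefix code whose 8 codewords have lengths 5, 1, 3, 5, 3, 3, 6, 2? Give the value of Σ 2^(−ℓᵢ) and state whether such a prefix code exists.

With common denominator 2^6 = 64: Σ 2^(−ℓᵢ) = 2/64 + 32/64 + 8/64 + 2/64 + 8/64 + 8/64 + 1/64 + 16/64 = 77/64 = 1.203125.
Kraft's inequality requires Σ ≤ 1; here Σ = 1.203125 > 1, so no such prefix code exists.

1.203125; no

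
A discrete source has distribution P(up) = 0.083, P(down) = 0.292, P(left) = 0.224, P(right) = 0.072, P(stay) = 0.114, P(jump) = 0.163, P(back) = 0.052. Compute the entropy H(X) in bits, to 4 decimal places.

H = −Σ pᵢ log₂ pᵢ.
−0.083·log₂(0.083) = 0.2980
−0.292·log₂(0.292) = 0.5186
−0.224·log₂(0.224) = 0.4835
−0.072·log₂(0.072) = 0.2733
−0.114·log₂(0.114) = 0.3571
−0.163·log₂(0.163) = 0.4266
−0.052·log₂(0.052) = 0.2218
Sum ≈ 2.5789 → 2.5789 bits.

2.5789 bits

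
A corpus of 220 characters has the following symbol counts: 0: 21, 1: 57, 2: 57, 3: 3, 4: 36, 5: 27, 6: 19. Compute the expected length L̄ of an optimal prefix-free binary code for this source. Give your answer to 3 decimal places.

Probabilities are the counts divided by 220.
Repeatedly combine the two least-probable nodes; the expected code length is the sum of the merged weights.
merge 3/220 + 19/220 → 1/10
merge 21/220 + 1/10 → 43/220
merge 27/220 + 9/55 → 63/220
merge 43/220 + 57/220 → 5/11
merge 57/220 + 63/220 → 6/11
merge 5/11 + 6/11 → 1
L = 1/10 + 43/220 + 63/220 + 5/11 + 6/11 + 1 = 142/55 ≈ 2.582 bits/symbol.

2.582 bits/symbol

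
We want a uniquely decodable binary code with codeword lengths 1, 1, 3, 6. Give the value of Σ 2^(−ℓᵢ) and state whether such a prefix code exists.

1.140625; no

With common denominator 2^6 = 64: Σ 2^(−ℓᵢ) = 32/64 + 32/64 + 8/64 + 1/64 = 73/64 = 1.140625.
Kraft's inequality requires Σ ≤ 1; here Σ = 1.140625 > 1, so no such prefix code exists.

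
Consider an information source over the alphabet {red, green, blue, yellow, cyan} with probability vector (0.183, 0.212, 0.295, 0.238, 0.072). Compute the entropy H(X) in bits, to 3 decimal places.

2.209 bits

H = −Σ pᵢ log₂ pᵢ.
−0.183·log₂(0.183) = 0.4484
−0.212·log₂(0.212) = 0.4744
−0.295·log₂(0.295) = 0.5196
−0.238·log₂(0.238) = 0.4929
−0.072·log₂(0.072) = 0.2733
Sum ≈ 2.2085 → 2.209 bits.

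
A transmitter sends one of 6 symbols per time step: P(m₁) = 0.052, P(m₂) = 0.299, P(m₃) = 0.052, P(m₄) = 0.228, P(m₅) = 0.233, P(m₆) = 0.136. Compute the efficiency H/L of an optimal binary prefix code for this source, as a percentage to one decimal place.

Entropy H = −Σ p log₂ p ≈ 2.3318 bits.
Huffman merges: 13/250+13/250→13/125; 13/125+17/125→6/25; 57/250+233/1000→461/1000; 6/25+299/1000→539/1000; 461/1000+539/1000→1. L = 293/125 ≈ 2.3440.
Efficiency = H/L = 2.3318/2.3440 = 99.5%.

99.5%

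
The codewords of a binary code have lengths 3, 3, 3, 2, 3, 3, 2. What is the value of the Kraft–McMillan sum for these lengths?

With common denominator 2^3 = 8: Σ 2^(−ℓᵢ) = 1/8 + 1/8 + 1/8 + 2/8 + 1/8 + 1/8 + 2/8 = 9/8 = 1.125.

1.125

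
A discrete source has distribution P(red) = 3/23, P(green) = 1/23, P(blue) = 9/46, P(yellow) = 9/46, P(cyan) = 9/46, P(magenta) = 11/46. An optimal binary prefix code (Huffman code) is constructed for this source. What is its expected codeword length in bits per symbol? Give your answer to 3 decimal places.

2.543 bits/symbol

Repeatedly combine the two least-probable nodes; the expected code length is the sum of the merged weights.
merge 1/23 + 3/23 → 4/23
merge 4/23 + 9/46 → 17/46
merge 9/46 + 9/46 → 9/23
merge 11/46 + 17/46 → 14/23
merge 9/23 + 14/23 → 1
L = 4/23 + 17/46 + 9/23 + 14/23 + 1 = 117/46 ≈ 2.543 bits/symbol.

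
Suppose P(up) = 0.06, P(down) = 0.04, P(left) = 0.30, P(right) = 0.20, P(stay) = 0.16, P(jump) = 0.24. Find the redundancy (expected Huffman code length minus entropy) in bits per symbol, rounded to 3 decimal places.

0.028 bits

Entropy H = −Σ p log₂ p ≈ 2.3319 bits.
Huffman merges: 1/25+3/50→1/10; 1/10+4/25→13/50; 1/5+6/25→11/25; 13/50+3/10→14/25; 11/25+14/25→1. L = 59/25 ≈ 2.3600.
L − H = 2.3600 − 2.3319 = 0.028 bits.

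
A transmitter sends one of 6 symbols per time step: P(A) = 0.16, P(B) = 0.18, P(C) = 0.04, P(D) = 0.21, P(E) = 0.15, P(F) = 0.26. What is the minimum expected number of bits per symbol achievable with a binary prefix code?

2.53 bits/symbol

Repeatedly combine the two least-probable nodes; the expected code length is the sum of the merged weights.
merge 1/25 + 3/20 → 19/100
merge 4/25 + 9/50 → 17/50
merge 19/100 + 21/100 → 2/5
merge 13/50 + 17/50 → 3/5
merge 2/5 + 3/5 → 1
L = 19/100 + 17/50 + 2/5 + 3/5 + 1 = 253/100 = 2.53 bits/symbol.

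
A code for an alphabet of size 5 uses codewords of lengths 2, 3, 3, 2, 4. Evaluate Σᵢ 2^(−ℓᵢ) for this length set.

0.8125

With common denominator 2^4 = 16: Σ 2^(−ℓᵢ) = 4/16 + 2/16 + 2/16 + 4/16 + 1/16 = 13/16 = 0.8125.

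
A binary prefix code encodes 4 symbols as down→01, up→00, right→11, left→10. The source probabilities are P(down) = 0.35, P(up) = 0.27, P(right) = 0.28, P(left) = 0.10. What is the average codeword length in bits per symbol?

2 bits/symbol

L̄ = Σ pᵢ·ℓᵢ = 0.35·2 + 0.27·2 + 0.28·2 + 0.10·2 = 2 bits/symbol.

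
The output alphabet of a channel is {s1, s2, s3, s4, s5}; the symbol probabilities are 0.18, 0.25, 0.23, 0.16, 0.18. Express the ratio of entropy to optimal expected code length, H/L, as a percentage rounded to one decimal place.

Entropy H = −Σ p log₂ p ≈ 2.3013 bits.
Huffman merges: 4/25+9/50→17/50; 9/50+23/100→41/100; 1/4+17/50→59/100; 41/100+59/100→1. L = 117/50 ≈ 2.3400.
Efficiency = H/L = 2.3013/2.3400 = 98.3%.

98.3%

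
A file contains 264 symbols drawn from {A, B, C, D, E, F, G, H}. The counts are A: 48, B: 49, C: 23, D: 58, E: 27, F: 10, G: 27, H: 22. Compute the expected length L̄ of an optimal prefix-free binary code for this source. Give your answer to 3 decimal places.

Probabilities are the counts divided by 264.
Repeatedly combine the two least-probable nodes; the expected code length is the sum of the merged weights.
merge 5/132 + 1/12 → 4/33
merge 23/264 + 9/88 → 25/132
merge 9/88 + 4/33 → 59/264
merge 2/11 + 49/264 → 97/264
merge 25/132 + 29/132 → 9/22
merge 59/264 + 97/264 → 13/22
merge 9/22 + 13/22 → 1
L = 4/33 + 25/132 + 59/264 + 97/264 + 9/22 + 13/22 + 1 = 383/132 ≈ 2.902 bits/symbol.

2.902 bits/symbol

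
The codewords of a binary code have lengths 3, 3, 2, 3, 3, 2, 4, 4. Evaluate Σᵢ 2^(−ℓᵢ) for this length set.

1.125

With common denominator 2^4 = 16: Σ 2^(−ℓᵢ) = 2/16 + 2/16 + 4/16 + 2/16 + 2/16 + 4/16 + 1/16 + 1/16 = 18/16 = 1.125.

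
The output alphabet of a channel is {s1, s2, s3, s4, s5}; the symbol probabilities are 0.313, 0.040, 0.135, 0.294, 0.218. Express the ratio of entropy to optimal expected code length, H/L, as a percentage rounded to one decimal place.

96.5%

Entropy H = −Σ p log₂ p ≈ 2.0986 bits.
Huffman merges: 1/25+27/200→7/40; 7/40+109/500→393/1000; 147/500+313/1000→607/1000; 393/1000+607/1000→1. L = 87/40 ≈ 2.1750.
Efficiency = H/L = 2.0986/2.1750 = 96.5%.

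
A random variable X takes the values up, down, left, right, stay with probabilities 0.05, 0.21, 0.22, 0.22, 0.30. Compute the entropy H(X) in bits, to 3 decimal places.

H = −Σ pᵢ log₂ pᵢ.
−0.05·log₂(0.05) = 0.2161
−0.21·log₂(0.21) = 0.4728
−0.22·log₂(0.22) = 0.4806
−0.22·log₂(0.22) = 0.4806
−0.30·log₂(0.30) = 0.5211
Sum ≈ 2.1712 → 2.171 bits.

2.171 bits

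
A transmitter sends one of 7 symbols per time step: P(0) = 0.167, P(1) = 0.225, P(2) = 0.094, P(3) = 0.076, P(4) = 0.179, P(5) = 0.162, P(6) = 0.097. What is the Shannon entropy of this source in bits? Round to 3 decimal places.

H = −Σ pᵢ log₂ pᵢ.
−0.167·log₂(0.167) = 0.4312
−0.225·log₂(0.225) = 0.4842
−0.094·log₂(0.094) = 0.3207
−0.076·log₂(0.076) = 0.2826
−0.179·log₂(0.179) = 0.4443
−0.162·log₂(0.162) = 0.4254
−0.097·log₂(0.097) = 0.3265
Sum ≈ 2.7148 → 2.715 bits.

2.715 bits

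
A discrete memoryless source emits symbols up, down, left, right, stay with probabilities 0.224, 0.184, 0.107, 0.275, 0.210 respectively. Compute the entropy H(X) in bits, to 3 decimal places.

2.263 bits

H = −Σ pᵢ log₂ pᵢ.
−0.224·log₂(0.224) = 0.4835
−0.184·log₂(0.184) = 0.4494
−0.107·log₂(0.107) = 0.3450
−0.275·log₂(0.275) = 0.5122
−0.210·log₂(0.210) = 0.4728
Sum ≈ 2.2629 → 2.263 bits.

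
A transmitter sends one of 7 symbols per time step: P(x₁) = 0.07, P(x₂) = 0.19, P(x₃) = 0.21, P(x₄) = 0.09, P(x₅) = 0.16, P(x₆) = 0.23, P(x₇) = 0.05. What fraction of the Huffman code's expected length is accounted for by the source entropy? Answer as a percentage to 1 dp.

Entropy H = −Σ p log₂ p ≈ 2.6360 bits.
Huffman merges: 1/20+7/100→3/25; 9/100+3/25→21/100; 4/25+19/100→7/20; 21/100+21/100→21/50; 23/100+7/20→29/50; 21/50+29/50→1. L = 67/25 ≈ 2.6800.
Efficiency = H/L = 2.6360/2.6800 = 98.4%.

98.4%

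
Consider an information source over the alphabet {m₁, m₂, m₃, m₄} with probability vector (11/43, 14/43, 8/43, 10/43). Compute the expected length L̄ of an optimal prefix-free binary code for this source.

Repeatedly combine the two least-probable nodes; the expected code length is the sum of the merged weights.
merge 8/43 + 10/43 → 18/43
merge 11/43 + 14/43 → 25/43
merge 18/43 + 25/43 → 1
L = 18/43 + 25/43 + 1 = 2 bits/symbol.

2 bits/symbol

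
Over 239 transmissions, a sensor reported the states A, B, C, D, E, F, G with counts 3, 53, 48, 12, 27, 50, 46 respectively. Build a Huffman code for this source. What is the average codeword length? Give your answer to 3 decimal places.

2.607 bits/symbol

Probabilities are the counts divided by 239.
Repeatedly combine the two least-probable nodes; the expected code length is the sum of the merged weights.
merge 3/239 + 12/239 → 15/239
merge 15/239 + 27/239 → 42/239
merge 42/239 + 46/239 → 88/239
merge 48/239 + 50/239 → 98/239
merge 53/239 + 88/239 → 141/239
merge 98/239 + 141/239 → 1
L = 15/239 + 42/239 + 88/239 + 98/239 + 141/239 + 1 = 623/239 ≈ 2.607 bits/symbol.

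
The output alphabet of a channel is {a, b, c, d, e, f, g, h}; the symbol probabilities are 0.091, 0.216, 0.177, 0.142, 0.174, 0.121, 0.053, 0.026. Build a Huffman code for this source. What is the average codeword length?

Repeatedly combine the two least-probable nodes; the expected code length is the sum of the merged weights.
merge 13/500 + 53/1000 → 79/1000
merge 79/1000 + 91/1000 → 17/100
merge 121/1000 + 71/500 → 263/1000
merge 17/100 + 87/500 → 43/125
merge 177/1000 + 27/125 → 393/1000
merge 263/1000 + 43/125 → 607/1000
merge 393/1000 + 607/1000 → 1
L = 79/1000 + 17/100 + 263/1000 + 43/125 + 393/1000 + 607/1000 + 1 = 357/125 = 2.856 bits/symbol.

2.856 bits/symbol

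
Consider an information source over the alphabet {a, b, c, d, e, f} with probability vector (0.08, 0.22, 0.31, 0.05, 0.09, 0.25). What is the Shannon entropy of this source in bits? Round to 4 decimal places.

2.3246 bits

H = −Σ pᵢ log₂ pᵢ.
−0.08·log₂(0.08) = 0.2915
−0.22·log₂(0.22) = 0.4806
−0.31·log₂(0.31) = 0.5238
−0.05·log₂(0.05) = 0.2161
−0.09·log₂(0.09) = 0.3127
−0.25·log₂(0.25) = 0.5000
Sum ≈ 2.3246 → 2.3246 bits.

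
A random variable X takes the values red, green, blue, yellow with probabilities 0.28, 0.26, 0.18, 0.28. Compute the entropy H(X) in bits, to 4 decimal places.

1.9790 bits

H = −Σ pᵢ log₂ pᵢ.
−0.28·log₂(0.28) = 0.5142
−0.26·log₂(0.26) = 0.5053
−0.18·log₂(0.18) = 0.4453
−0.28·log₂(0.28) = 0.5142
Sum ≈ 1.9790 → 1.9790 bits.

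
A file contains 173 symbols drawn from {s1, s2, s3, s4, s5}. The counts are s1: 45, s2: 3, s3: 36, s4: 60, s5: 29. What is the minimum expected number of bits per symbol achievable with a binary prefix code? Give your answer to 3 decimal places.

Probabilities are the counts divided by 173.
Repeatedly combine the two least-probable nodes; the expected code length is the sum of the merged weights.
merge 3/173 + 29/173 → 32/173
merge 32/173 + 36/173 → 68/173
merge 45/173 + 60/173 → 105/173
merge 68/173 + 105/173 → 1
L = 32/173 + 68/173 + 105/173 + 1 = 378/173 ≈ 2.185 bits/symbol.

2.185 bits/symbol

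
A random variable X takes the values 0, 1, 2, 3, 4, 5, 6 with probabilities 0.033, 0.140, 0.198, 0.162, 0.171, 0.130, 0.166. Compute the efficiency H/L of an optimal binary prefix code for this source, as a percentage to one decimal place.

Entropy H = −Σ p log₂ p ≈ 2.6959 bits.
Huffman merges: 33/1000+13/100→163/1000; 7/50+81/500→151/500; 163/1000+83/500→329/1000; 171/1000+99/500→369/1000; 151/500+329/1000→631/1000; 369/1000+631/1000→1. L = 1397/500 ≈ 2.7940.
Efficiency = H/L = 2.6959/2.7940 = 96.5%.

96.5%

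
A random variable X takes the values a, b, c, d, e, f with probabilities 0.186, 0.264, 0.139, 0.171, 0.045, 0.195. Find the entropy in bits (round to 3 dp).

2.451 bits

H = −Σ pᵢ log₂ pᵢ.
−0.186·log₂(0.186) = 0.4514
−0.264·log₂(0.264) = 0.5072
−0.139·log₂(0.139) = 0.3957
−0.171·log₂(0.171) = 0.4357
−0.045·log₂(0.045) = 0.2013
−0.195·log₂(0.195) = 0.4599
Sum ≈ 2.4512 → 2.451 bits.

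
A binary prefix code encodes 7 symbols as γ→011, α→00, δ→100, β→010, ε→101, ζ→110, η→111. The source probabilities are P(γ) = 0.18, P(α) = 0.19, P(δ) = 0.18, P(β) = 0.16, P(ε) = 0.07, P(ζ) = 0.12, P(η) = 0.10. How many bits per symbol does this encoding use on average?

2.81 bits/symbol

L̄ = Σ pᵢ·ℓᵢ = 0.18·3 + 0.19·2 + 0.18·3 + 0.16·3 + 0.07·3 + 0.12·3 + 0.10·3 = 2.81 bits/symbol.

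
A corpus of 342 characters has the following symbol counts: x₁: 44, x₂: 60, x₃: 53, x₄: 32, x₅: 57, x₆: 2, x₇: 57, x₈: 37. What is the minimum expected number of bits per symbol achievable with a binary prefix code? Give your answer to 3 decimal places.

2.924 bits/symbol

Probabilities are the counts divided by 342.
Repeatedly combine the two least-probable nodes; the expected code length is the sum of the merged weights.
merge 1/171 + 16/171 → 17/171
merge 17/171 + 37/342 → 71/342
merge 22/171 + 53/342 → 97/342
merge 1/6 + 1/6 → 1/3
merge 10/57 + 71/342 → 131/342
merge 97/342 + 1/3 → 211/342
merge 131/342 + 211/342 → 1
L = 17/171 + 71/342 + 97/342 + 1/3 + 131/342 + 211/342 + 1 = 500/171 ≈ 2.924 bits/symbol.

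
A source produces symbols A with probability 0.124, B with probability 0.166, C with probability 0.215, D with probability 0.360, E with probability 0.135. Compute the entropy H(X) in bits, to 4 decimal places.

H = −Σ pᵢ log₂ pᵢ.
−0.124·log₂(0.124) = 0.3734
−0.166·log₂(0.166) = 0.4301
−0.215·log₂(0.215) = 0.4768
−0.360·log₂(0.360) = 0.5306
−0.135·log₂(0.135) = 0.3900
Sum ≈ 2.2009 → 2.2009 bits.

2.2009 bits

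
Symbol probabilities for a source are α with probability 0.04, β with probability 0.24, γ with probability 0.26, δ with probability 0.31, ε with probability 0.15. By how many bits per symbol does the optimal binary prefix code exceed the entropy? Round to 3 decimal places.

0.070 bits

Entropy H = −Σ p log₂ p ≈ 2.1195 bits.
Huffman merges: 1/25+3/20→19/100; 19/100+6/25→43/100; 13/50+31/100→57/100; 43/100+57/100→1. L = 219/100 ≈ 2.1900.
L − H = 2.1900 − 2.1195 = 0.070 bits.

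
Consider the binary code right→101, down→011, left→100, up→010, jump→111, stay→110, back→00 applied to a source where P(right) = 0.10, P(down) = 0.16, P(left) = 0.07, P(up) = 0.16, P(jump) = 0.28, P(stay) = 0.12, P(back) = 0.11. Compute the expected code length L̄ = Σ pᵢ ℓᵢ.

L̄ = Σ pᵢ·ℓᵢ = 0.10·3 + 0.16·3 + 0.07·3 + 0.16·3 + 0.28·3 + 0.12·3 + 0.11·2 = 2.89 bits/symbol.

2.89 bits/symbol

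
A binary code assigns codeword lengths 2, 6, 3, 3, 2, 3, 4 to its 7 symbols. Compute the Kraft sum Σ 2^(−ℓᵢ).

With common denominator 2^6 = 64: Σ 2^(−ℓᵢ) = 16/64 + 1/64 + 8/64 + 8/64 + 16/64 + 8/64 + 4/64 = 61/64 = 0.953125.

0.953125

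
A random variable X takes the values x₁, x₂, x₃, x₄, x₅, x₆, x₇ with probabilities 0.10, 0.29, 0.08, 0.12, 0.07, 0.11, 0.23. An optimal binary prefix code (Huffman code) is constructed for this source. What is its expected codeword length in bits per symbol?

Repeatedly combine the two least-probable nodes; the expected code length is the sum of the merged weights.
merge 7/100 + 2/25 → 3/20
merge 1/10 + 11/100 → 21/100
merge 3/25 + 3/20 → 27/100
merge 21/100 + 23/100 → 11/25
merge 27/100 + 29/100 → 14/25
merge 11/25 + 14/25 → 1
L = 3/20 + 21/100 + 27/100 + 11/25 + 14/25 + 1 = 263/100 = 2.63 bits/symbol.

2.63 bits/symbol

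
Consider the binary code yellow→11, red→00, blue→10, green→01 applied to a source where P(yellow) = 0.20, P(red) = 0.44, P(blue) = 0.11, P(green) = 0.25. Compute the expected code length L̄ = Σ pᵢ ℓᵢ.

2 bits/symbol

L̄ = Σ pᵢ·ℓᵢ = 0.20·2 + 0.44·2 + 0.11·2 + 0.25·2 = 2 bits/symbol.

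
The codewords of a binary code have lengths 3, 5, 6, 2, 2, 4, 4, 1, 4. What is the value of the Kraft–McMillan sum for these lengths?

1.359375

With common denominator 2^6 = 64: Σ 2^(−ℓᵢ) = 8/64 + 2/64 + 1/64 + 16/64 + 16/64 + 4/64 + 4/64 + 32/64 + 4/64 = 87/64 = 1.359375.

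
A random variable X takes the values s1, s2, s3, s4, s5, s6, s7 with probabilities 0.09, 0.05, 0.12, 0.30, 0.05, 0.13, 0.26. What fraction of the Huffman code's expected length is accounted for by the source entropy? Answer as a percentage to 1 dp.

99.2%

Entropy H = −Σ p log₂ p ≈ 2.5209 bits.
Huffman merges: 1/20+1/20→1/10; 9/100+1/10→19/100; 3/25+13/100→1/4; 19/100+1/4→11/25; 13/50+3/10→14/25; 11/25+14/25→1. L = 127/50 ≈ 2.5400.
Efficiency = H/L = 2.5209/2.5400 = 99.2%.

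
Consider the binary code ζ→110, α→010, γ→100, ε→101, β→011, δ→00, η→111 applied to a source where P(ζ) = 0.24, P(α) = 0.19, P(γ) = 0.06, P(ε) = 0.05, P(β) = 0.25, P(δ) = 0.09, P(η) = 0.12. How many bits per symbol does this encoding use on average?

L̄ = Σ pᵢ·ℓᵢ = 0.24·3 + 0.19·3 + 0.06·3 + 0.05·3 + 0.25·3 + 0.09·2 + 0.12·3 = 2.91 bits/symbol.

2.91 bits/symbol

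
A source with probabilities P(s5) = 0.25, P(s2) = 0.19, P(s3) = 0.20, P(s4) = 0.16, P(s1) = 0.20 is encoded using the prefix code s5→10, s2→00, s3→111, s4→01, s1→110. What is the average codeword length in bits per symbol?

2.4 bits/symbol

L̄ = Σ pᵢ·ℓᵢ = 0.25·2 + 0.19·2 + 0.20·3 + 0.16·2 + 0.20·3 = 2.4 bits/symbol.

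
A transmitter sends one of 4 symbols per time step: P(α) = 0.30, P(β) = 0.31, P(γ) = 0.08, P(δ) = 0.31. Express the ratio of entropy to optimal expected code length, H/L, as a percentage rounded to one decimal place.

93.0%

Entropy H = −Σ p log₂ p ≈ 1.8602 bits.
Huffman merges: 2/25+3/10→19/50; 31/100+31/100→31/50; 19/50+31/50→1. L = 2 ≈ 2.0000.
Efficiency = H/L = 1.8602/2.0000 = 93.0%.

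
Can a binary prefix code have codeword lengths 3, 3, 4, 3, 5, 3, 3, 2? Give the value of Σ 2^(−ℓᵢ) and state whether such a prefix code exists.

0.96875; yes

With common denominator 2^5 = 32: Σ 2^(−ℓᵢ) = 4/32 + 4/32 + 2/32 + 4/32 + 1/32 + 4/32 + 4/32 + 8/32 = 31/32 = 0.96875.
Kraft's inequality requires Σ ≤ 1; here Σ = 0.96875 ≤ 1, so such a prefix code exists.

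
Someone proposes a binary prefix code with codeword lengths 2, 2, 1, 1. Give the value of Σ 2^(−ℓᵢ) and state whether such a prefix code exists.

With common denominator 2^2 = 4: Σ 2^(−ℓᵢ) = 1/4 + 1/4 + 2/4 + 2/4 = 6/4 = 1.5.
Kraft's inequality requires Σ ≤ 1; here Σ = 1.5 > 1, so no such prefix code exists.

1.5; no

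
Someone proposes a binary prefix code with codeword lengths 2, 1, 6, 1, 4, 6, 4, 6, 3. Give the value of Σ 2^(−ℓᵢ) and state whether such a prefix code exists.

With common denominator 2^6 = 64: Σ 2^(−ℓᵢ) = 16/64 + 32/64 + 1/64 + 32/64 + 4/64 + 1/64 + 4/64 + 1/64 + 8/64 = 99/64 = 1.546875.
Kraft's inequality requires Σ ≤ 1; here Σ = 1.546875 > 1, so no such prefix code exists.

1.546875; no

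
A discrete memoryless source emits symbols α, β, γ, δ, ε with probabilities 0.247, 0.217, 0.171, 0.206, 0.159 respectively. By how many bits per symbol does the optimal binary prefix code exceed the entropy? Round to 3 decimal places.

0.026 bits

Entropy H = −Σ p log₂ p ≈ 2.3037 bits.
Huffman merges: 159/1000+171/1000→33/100; 103/500+217/1000→423/1000; 247/1000+33/100→577/1000; 423/1000+577/1000→1. L = 233/100 ≈ 2.3300.
L − H = 2.3300 − 2.3037 = 0.026 bits.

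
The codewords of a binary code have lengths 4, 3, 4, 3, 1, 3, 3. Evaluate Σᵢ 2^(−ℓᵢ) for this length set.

1.125

With common denominator 2^4 = 16: Σ 2^(−ℓᵢ) = 1/16 + 2/16 + 1/16 + 2/16 + 8/16 + 2/16 + 2/16 = 18/16 = 1.125.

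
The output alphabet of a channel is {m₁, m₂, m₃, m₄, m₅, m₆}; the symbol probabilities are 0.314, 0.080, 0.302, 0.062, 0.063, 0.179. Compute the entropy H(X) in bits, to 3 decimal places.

2.282 bits

H = −Σ pᵢ log₂ pᵢ.
−0.314·log₂(0.314) = 0.5247
−0.080·log₂(0.080) = 0.2915
−0.302·log₂(0.302) = 0.5217
−0.062·log₂(0.062) = 0.2487
−0.063·log₂(0.063) = 0.2513
−0.179·log₂(0.179) = 0.4443
Sum ≈ 2.2822 → 2.282 bits.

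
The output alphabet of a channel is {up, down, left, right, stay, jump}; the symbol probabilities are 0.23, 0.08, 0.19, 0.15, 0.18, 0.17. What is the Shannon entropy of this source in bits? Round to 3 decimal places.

2.525 bits

H = −Σ pᵢ log₂ pᵢ.
−0.23·log₂(0.23) = 0.4877
−0.08·log₂(0.08) = 0.2915
−0.19·log₂(0.19) = 0.4552
−0.15·log₂(0.15) = 0.4105
−0.18·log₂(0.18) = 0.4453
−0.17·log₂(0.17) = 0.4346
Sum ≈ 2.5248 → 2.525 bits.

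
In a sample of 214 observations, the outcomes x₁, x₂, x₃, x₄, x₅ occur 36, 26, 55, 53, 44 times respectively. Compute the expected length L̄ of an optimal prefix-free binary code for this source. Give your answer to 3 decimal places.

Probabilities are the counts divided by 214.
Repeatedly combine the two least-probable nodes; the expected code length is the sum of the merged weights.
merge 13/107 + 18/107 → 31/107
merge 22/107 + 53/214 → 97/214
merge 55/214 + 31/107 → 117/214
merge 97/214 + 117/214 → 1
L = 31/107 + 97/214 + 117/214 + 1 = 245/107 ≈ 2.290 bits/symbol.

2.290 bits/symbol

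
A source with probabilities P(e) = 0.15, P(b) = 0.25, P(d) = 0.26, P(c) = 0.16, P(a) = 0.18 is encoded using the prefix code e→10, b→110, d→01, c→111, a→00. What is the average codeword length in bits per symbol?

L̄ = Σ pᵢ·ℓᵢ = 0.15·2 + 0.25·3 + 0.26·2 + 0.16·3 + 0.18·2 = 2.41 bits/symbol.

2.41 bits/symbol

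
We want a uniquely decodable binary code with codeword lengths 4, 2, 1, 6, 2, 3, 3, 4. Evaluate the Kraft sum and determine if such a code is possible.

1.390625; no

With common denominator 2^6 = 64: Σ 2^(−ℓᵢ) = 4/64 + 16/64 + 32/64 + 1/64 + 16/64 + 8/64 + 8/64 + 4/64 = 89/64 = 1.390625.
Kraft's inequality requires Σ ≤ 1; here Σ = 1.390625 > 1, so no such prefix code exists.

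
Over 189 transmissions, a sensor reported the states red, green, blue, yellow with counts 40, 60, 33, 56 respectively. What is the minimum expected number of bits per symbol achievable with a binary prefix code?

Probabilities are the counts divided by 189.
Repeatedly combine the two least-probable nodes; the expected code length is the sum of the merged weights.
merge 11/63 + 40/189 → 73/189
merge 8/27 + 20/63 → 116/189
merge 73/189 + 116/189 → 1
L = 73/189 + 116/189 + 1 = 2 bits/symbol.

2 bits/symbol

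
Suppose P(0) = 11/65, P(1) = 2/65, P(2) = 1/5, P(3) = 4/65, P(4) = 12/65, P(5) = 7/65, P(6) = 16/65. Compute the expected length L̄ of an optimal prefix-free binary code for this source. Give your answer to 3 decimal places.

Repeatedly combine the two least-probable nodes; the expected code length is the sum of the merged weights.
merge 2/65 + 4/65 → 6/65
merge 6/65 + 7/65 → 1/5
merge 11/65 + 12/65 → 23/65
merge 1/5 + 1/5 → 2/5
merge 16/65 + 23/65 → 3/5
merge 2/5 + 3/5 → 1
L = 6/65 + 1/5 + 23/65 + 2/5 + 3/5 + 1 = 172/65 ≈ 2.646 bits/symbol.

2.646 bits/symbol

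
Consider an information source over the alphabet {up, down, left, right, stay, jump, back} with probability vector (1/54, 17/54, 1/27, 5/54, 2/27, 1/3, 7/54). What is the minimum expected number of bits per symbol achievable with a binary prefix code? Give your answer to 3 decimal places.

2.407 bits/symbol

Repeatedly combine the two least-probable nodes; the expected code length is the sum of the merged weights.
merge 1/54 + 1/27 → 1/18
merge 1/18 + 2/27 → 7/54
merge 5/54 + 7/54 → 2/9
merge 7/54 + 2/9 → 19/54
merge 17/54 + 1/3 → 35/54
merge 19/54 + 35/54 → 1
L = 1/18 + 7/54 + 2/9 + 19/54 + 35/54 + 1 = 65/27 ≈ 2.407 bits/symbol.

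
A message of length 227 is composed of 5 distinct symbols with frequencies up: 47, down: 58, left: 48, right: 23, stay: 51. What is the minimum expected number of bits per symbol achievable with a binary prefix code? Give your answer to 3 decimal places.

Probabilities are the counts divided by 227.
Repeatedly combine the two least-probable nodes; the expected code length is the sum of the merged weights.
merge 23/227 + 47/227 → 70/227
merge 48/227 + 51/227 → 99/227
merge 58/227 + 70/227 → 128/227
merge 99/227 + 128/227 → 1
L = 70/227 + 99/227 + 128/227 + 1 = 524/227 ≈ 2.308 bits/symbol.

2.308 bits/symbol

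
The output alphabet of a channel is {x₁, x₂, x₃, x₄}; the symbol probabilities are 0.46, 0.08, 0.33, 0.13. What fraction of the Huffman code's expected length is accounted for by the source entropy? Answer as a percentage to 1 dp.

Entropy H = −Σ p log₂ p ≈ 1.7173 bits.
Huffman merges: 2/25+13/100→21/100; 21/100+33/100→27/50; 23/50+27/50→1. L = 7/4 ≈ 1.7500.
Efficiency = H/L = 1.7173/1.7500 = 98.1%.

98.1%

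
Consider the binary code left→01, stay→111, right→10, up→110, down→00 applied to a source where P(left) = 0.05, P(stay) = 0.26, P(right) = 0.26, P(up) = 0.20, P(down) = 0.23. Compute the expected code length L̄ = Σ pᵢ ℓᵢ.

2.46 bits/symbol

L̄ = Σ pᵢ·ℓᵢ = 0.05·2 + 0.26·3 + 0.26·2 + 0.20·3 + 0.23·2 = 2.46 bits/symbol.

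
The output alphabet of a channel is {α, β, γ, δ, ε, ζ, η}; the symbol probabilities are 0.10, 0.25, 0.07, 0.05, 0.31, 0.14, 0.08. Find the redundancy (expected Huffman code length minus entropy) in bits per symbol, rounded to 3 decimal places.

0.031 bits

Entropy H = −Σ p log₂ p ≈ 2.5293 bits.
Huffman merges: 1/20+7/100→3/25; 2/25+1/10→9/50; 3/25+7/50→13/50; 9/50+1/4→43/100; 13/50+31/100→57/100; 43/100+57/100→1. L = 64/25 ≈ 2.5600.
L − H = 2.5600 − 2.5293 = 0.031 bits.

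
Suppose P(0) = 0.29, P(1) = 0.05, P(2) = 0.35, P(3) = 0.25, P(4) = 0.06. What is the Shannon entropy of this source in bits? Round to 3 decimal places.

H = −Σ pᵢ log₂ pᵢ.
−0.29·log₂(0.29) = 0.5179
−0.05·log₂(0.05) = 0.2161
−0.35·log₂(0.35) = 0.5301
−0.25·log₂(0.25) = 0.5000
−0.06·log₂(0.06) = 0.2435
Sum ≈ 2.0076 → 2.008 bits.

2.008 bits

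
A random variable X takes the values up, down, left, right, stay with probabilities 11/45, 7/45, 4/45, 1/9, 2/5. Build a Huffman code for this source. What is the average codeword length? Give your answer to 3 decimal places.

Repeatedly combine the two least-probable nodes; the expected code length is the sum of the merged weights.
merge 4/45 + 1/9 → 1/5
merge 7/45 + 1/5 → 16/45
merge 11/45 + 16/45 → 3/5
merge 2/5 + 3/5 → 1
L = 1/5 + 16/45 + 3/5 + 1 = 97/45 ≈ 2.156 bits/symbol.

2.156 bits/symbol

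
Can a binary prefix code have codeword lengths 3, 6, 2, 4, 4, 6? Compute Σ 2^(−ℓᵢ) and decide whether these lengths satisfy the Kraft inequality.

With common denominator 2^6 = 64: Σ 2^(−ℓᵢ) = 8/64 + 1/64 + 16/64 + 4/64 + 4/64 + 1/64 = 34/64 = 0.53125.
Kraft's inequality requires Σ ≤ 1; here Σ = 0.53125 ≤ 1, so such a prefix code exists.

0.53125; yes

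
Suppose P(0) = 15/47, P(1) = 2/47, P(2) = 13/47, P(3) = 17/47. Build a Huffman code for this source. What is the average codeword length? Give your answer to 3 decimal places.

1.957 bits/symbol

Repeatedly combine the two least-probable nodes; the expected code length is the sum of the merged weights.
merge 2/47 + 13/47 → 15/47
merge 15/47 + 15/47 → 30/47
merge 17/47 + 30/47 → 1
L = 15/47 + 30/47 + 1 = 92/47 ≈ 1.957 bits/symbol.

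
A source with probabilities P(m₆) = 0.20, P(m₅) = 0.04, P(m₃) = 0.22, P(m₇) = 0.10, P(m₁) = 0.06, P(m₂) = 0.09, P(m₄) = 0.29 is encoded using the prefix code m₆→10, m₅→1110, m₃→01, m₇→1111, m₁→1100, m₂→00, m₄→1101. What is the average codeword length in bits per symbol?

L̄ = Σ pᵢ·ℓᵢ = 0.20·2 + 0.04·4 + 0.22·2 + 0.10·4 + 0.06·4 + 0.09·2 + 0.29·4 = 2.98 bits/symbol.

2.98 bits/symbol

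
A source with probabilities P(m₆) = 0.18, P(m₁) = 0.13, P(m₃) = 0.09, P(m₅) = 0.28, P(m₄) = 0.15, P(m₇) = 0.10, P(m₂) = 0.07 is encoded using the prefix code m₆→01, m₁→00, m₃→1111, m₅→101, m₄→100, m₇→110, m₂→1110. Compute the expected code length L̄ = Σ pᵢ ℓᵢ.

2.85 bits/symbol

L̄ = Σ pᵢ·ℓᵢ = 0.18·2 + 0.13·2 + 0.09·4 + 0.28·3 + 0.15·3 + 0.10·3 + 0.07·4 = 2.85 bits/symbol.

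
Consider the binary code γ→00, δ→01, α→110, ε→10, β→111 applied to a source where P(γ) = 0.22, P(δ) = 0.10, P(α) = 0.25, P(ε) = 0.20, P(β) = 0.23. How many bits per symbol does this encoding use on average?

2.48 bits/symbol

L̄ = Σ pᵢ·ℓᵢ = 0.22·2 + 0.10·2 + 0.25·3 + 0.20·2 + 0.23·3 = 2.48 bits/symbol.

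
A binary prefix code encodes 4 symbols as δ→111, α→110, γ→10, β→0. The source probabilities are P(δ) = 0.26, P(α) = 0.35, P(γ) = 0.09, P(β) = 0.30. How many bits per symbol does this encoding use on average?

2.31 bits/symbol

L̄ = Σ pᵢ·ℓᵢ = 0.26·3 + 0.35·3 + 0.09·2 + 0.30·1 = 2.31 bits/symbol.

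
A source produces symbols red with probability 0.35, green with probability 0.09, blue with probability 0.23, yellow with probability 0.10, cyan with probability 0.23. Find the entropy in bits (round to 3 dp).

H = −Σ pᵢ log₂ pᵢ.
−0.35·log₂(0.35) = 0.5301
−0.09·log₂(0.09) = 0.3127
−0.23·log₂(0.23) = 0.4877
−0.10·log₂(0.10) = 0.3322
−0.23·log₂(0.23) = 0.4877
Sum ≈ 2.1503 → 2.150 bits.

2.150 bits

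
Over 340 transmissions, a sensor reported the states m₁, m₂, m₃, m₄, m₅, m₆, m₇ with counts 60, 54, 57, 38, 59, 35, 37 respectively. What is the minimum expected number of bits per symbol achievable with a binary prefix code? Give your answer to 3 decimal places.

Probabilities are the counts divided by 340.
Repeatedly combine the two least-probable nodes; the expected code length is the sum of the merged weights.
merge 7/68 + 37/340 → 18/85
merge 19/170 + 27/170 → 23/85
merge 57/340 + 59/340 → 29/85
merge 3/17 + 18/85 → 33/85
merge 23/85 + 29/85 → 52/85
merge 33/85 + 52/85 → 1
L = 18/85 + 23/85 + 29/85 + 33/85 + 52/85 + 1 = 48/17 ≈ 2.824 bits/symbol.

2.824 bits/symbol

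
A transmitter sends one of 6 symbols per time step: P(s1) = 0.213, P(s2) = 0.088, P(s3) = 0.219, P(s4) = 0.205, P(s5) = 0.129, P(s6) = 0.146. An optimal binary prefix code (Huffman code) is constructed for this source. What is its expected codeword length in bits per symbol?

Repeatedly combine the two least-probable nodes; the expected code length is the sum of the merged weights.
merge 11/125 + 129/1000 → 217/1000
merge 73/500 + 41/200 → 351/1000
merge 213/1000 + 217/1000 → 43/100
merge 219/1000 + 351/1000 → 57/100
merge 43/100 + 57/100 → 1
L = 217/1000 + 351/1000 + 43/100 + 57/100 + 1 = 321/125 = 2.568 bits/symbol.

2.568 bits/symbol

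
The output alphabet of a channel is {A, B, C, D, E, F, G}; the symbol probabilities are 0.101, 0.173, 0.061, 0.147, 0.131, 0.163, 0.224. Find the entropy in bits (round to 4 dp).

2.7189 bits

H = −Σ pᵢ log₂ pᵢ.
−0.101·log₂(0.101) = 0.3341
−0.173·log₂(0.173) = 0.4379
−0.061·log₂(0.061) = 0.2461
−0.147·log₂(0.147) = 0.4066
−0.131·log₂(0.131) = 0.3841
−0.163·log₂(0.163) = 0.4266
−0.224·log₂(0.224) = 0.4835
Sum ≈ 2.7189 → 2.7189 bits.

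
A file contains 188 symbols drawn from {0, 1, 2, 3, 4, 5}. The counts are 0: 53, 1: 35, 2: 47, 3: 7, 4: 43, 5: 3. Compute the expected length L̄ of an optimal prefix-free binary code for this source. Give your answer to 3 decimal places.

2.293 bits/symbol

Probabilities are the counts divided by 188.
Repeatedly combine the two least-probable nodes; the expected code length is the sum of the merged weights.
merge 3/188 + 7/188 → 5/94
merge 5/94 + 35/188 → 45/188
merge 43/188 + 45/188 → 22/47
merge 1/4 + 53/188 → 25/47
merge 22/47 + 25/47 → 1
L = 5/94 + 45/188 + 22/47 + 25/47 + 1 = 431/188 ≈ 2.293 bits/symbol.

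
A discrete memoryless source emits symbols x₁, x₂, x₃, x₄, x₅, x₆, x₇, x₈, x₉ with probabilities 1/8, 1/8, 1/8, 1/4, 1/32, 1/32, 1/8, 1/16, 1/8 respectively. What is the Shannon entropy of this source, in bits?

2.9375 bits

Each probability is a power of 1/2, so log₂(1/p) is an integer.
H = Σ p·log₂(1/p) = 1/8·3 + 1/8·3 + 1/8·3 + 1/4·2 + 1/32·5 + 1/32·5 + 1/8·3 + 1/16·4 + 1/8·3 = 2.9375 bits.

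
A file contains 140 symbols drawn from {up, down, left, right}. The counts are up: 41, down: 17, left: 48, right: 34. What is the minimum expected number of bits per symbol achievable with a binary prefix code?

2 bits/symbol

Probabilities are the counts divided by 140.
Repeatedly combine the two least-probable nodes; the expected code length is the sum of the merged weights.
merge 17/140 + 17/70 → 51/140
merge 41/140 + 12/35 → 89/140
merge 51/140 + 89/140 → 1
L = 51/140 + 89/140 + 1 = 2 bits/symbol.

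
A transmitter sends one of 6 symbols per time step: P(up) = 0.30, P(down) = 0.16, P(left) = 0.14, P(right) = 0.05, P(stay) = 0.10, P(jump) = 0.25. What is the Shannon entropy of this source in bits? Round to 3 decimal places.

H = −Σ pᵢ log₂ pᵢ.
−0.30·log₂(0.30) = 0.5211
−0.16·log₂(0.16) = 0.4230
−0.14·log₂(0.14) = 0.3971
−0.05·log₂(0.05) = 0.2161
−0.10·log₂(0.10) = 0.3322
−0.25·log₂(0.25) = 0.5000
Sum ≈ 2.3895 → 2.390 bits.

2.390 bits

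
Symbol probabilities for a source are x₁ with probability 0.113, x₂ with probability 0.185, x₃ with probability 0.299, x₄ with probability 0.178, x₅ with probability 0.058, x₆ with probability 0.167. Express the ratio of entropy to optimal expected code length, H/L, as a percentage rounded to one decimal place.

Entropy H = −Σ p log₂ p ≈ 2.4393 bits.
Huffman merges: 29/500+113/1000→171/1000; 167/1000+171/1000→169/500; 89/500+37/200→363/1000; 299/1000+169/500→637/1000; 363/1000+637/1000→1. L = 2509/1000 ≈ 2.5090.
Efficiency = H/L = 2.4393/2.5090 = 97.2%.

97.2%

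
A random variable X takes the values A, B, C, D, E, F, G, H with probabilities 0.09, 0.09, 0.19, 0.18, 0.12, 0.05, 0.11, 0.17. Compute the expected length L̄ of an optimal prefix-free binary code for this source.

Repeatedly combine the two least-probable nodes; the expected code length is the sum of the merged weights.
merge 1/20 + 9/100 → 7/50
merge 9/100 + 11/100 → 1/5
merge 3/25 + 7/50 → 13/50
merge 17/100 + 9/50 → 7/20
merge 19/100 + 1/5 → 39/100
merge 13/50 + 7/20 → 61/100
merge 39/100 + 61/100 → 1
L = 7/50 + 1/5 + 13/50 + 7/20 + 39/100 + 61/100 + 1 = 59/20 = 2.95 bits/symbol.

2.95 bits/symbol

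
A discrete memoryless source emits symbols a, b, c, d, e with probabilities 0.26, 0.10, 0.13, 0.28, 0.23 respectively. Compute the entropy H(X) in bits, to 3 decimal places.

2.222 bits

H = −Σ pᵢ log₂ pᵢ.
−0.26·log₂(0.26) = 0.5053
−0.10·log₂(0.10) = 0.3322
−0.13·log₂(0.13) = 0.3826
−0.28·log₂(0.28) = 0.5142
−0.23·log₂(0.23) = 0.4877
Sum ≈ 2.2220 → 2.222 bits.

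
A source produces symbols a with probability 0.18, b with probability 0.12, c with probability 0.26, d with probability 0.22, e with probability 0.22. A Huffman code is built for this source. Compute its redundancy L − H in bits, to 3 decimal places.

0.021 bits

Entropy H = −Σ p log₂ p ≈ 2.2788 bits.
Huffman merges: 3/25+9/50→3/10; 11/50+11/50→11/25; 13/50+3/10→14/25; 11/25+14/25→1. L = 23/10 ≈ 2.3000.
L − H = 2.3000 − 2.2788 = 0.021 bits.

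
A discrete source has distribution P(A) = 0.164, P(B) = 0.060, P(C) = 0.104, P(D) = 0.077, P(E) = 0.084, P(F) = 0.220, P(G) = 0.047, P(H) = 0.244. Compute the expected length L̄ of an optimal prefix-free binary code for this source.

Repeatedly combine the two least-probable nodes; the expected code length is the sum of the merged weights.
merge 47/1000 + 3/50 → 107/1000
merge 77/1000 + 21/250 → 161/1000
merge 13/125 + 107/1000 → 211/1000
merge 161/1000 + 41/250 → 13/40
merge 211/1000 + 11/50 → 431/1000
merge 61/250 + 13/40 → 569/1000
merge 431/1000 + 569/1000 → 1
L = 107/1000 + 161/1000 + 211/1000 + 13/40 + 431/1000 + 569/1000 + 1 = 701/250 = 2.804 bits/symbol.

2.804 bits/symbol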